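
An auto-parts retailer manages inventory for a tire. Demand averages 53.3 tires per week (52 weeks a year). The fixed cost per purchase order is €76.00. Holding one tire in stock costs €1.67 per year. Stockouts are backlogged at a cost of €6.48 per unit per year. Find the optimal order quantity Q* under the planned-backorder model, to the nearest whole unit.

Q* ≈ 563 tires

Annual demand D = 53.3 × 52 = 2,771.6.
With planned backorders, Q* = √(2DS/H) · √((H+B)/B).
√(2DS/H) = √(2 × 2,771.6 × 76 / 1.67) = 502.260.
√((H+B)/B) = √((1.67+6.48)/6.48) = 1.1215.
Q* ≈ 563.275.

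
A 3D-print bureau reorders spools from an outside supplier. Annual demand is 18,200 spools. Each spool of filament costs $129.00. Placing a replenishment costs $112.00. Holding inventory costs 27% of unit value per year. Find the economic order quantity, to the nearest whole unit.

Holding cost H = 0.27 × $129.00 = $34.8300 per unit per year.
EOQ = √(2DS / H) = √(2 × 18,200 × 112 / 34.83).
= √(4,076,800 / 34.83) = √117,048.5214 ≈ 342.124.

Q* ≈ 342 spools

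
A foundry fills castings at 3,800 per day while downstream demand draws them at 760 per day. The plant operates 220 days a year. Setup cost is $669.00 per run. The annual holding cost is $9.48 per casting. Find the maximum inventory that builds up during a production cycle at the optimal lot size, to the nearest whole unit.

I_max ≈ 4,345 castings

Annual demand D = 760 × 220 = 167,200.
Production build-up factor (1 − d/p) = 1 − 760/3,800 = 0.8000.
Q* = √(2DS / (H(1 − d/p))) = √(2 × 167,200 × 669 / (9.48 × 0.8000)).
= √(223,713,600 / 7.584) ≈ 5431.215.
Maximum inventory = Q*(1 − d/p) = 5431.215 × 0.8000 ≈ 4344.972.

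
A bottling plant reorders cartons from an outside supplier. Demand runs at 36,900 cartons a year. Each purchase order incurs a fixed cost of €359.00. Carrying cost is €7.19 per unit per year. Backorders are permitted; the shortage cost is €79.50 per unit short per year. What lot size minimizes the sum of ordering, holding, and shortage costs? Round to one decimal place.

Q* ≈ 2,004.5 cartons

With planned backorders, Q* = √(2DS/H) · √((H+B)/B).
√(2DS/H) = √(2 × 36,900 × 359 / 7.19) = 1919.601.
√((H+B)/B) = √((7.19+79.5)/79.5) = 1.0442.
Q* ≈ 2004.527.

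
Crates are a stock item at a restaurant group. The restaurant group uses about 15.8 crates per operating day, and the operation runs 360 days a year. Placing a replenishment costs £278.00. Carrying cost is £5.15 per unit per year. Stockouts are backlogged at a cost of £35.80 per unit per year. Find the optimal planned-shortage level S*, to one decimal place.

Annual demand D = 15.8 × 360 = 5,688.
With planned backorders, Q* = √(2DS/H) · √((H+B)/B).
√(2DS/H) = √(2 × 5,688 × 278 / 5.15) = 783.635.
√((H+B)/B) = √((5.15+35.8)/35.8) = 1.0695.
Q* ≈ 838.106.
S* = Q* · H/(H+B) = 838.106 × 5.15/40.95 ≈ 105.403.

S* ≈ 105.4 crates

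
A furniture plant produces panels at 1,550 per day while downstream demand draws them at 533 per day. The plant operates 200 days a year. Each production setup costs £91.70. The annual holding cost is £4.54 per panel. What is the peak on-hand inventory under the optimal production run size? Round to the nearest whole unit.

Annual demand D = 533 × 200 = 106,600.
Production build-up factor (1 − d/p) = 1 − 533/1,550 = 0.6561.
Q* = √(2DS / (H(1 − d/p))) = √(2 × 106,600 × 91.7 / (4.54 × 0.6561)).
= √(19,550,440 / 2.9788) ≈ 2561.862.
Maximum inventory = Q*(1 − d/p) = 2561.862 × 0.6561 ≈ 1680.912.

I_max ≈ 1,681 panels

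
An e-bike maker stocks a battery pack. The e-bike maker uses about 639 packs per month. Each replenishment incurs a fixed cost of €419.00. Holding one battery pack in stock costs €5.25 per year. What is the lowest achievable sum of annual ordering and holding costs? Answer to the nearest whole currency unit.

TC* ≈ €5,808

Annual demand D = 639 × 12 = 7,668.
EOQ = √(2DS/H) = √(2 × 7,668 × 419 / 5.25) ≈ 1106.33.
At the optimum the two cost components are equal, so total cost = 2·(Q*/2)H = Q*·H.
Minimum total = √(2DSH) = √(2 × 7,668 × 419 × 5.25) ≈ 5808.215.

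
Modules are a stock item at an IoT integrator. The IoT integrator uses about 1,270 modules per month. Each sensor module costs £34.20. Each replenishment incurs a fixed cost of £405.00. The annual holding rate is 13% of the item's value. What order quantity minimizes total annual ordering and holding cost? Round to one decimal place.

Annual demand D = 1,270 × 12 = 15,240.
Holding cost H = 0.13 × £34.20 = £4.4460 per unit per year.
EOQ = √(2DS / H) = √(2 × 15,240 × 405 / 4.446).
= √(12,344,400 / 4.446) = √2,776,518.2186 ≈ 1666.289.

Q* ≈ 1,666.3 modules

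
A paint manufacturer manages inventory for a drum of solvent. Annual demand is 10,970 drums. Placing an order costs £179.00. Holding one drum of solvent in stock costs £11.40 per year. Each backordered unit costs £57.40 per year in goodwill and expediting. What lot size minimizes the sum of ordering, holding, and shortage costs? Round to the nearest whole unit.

Q* ≈ 643 drums

With planned backorders, Q* = √(2DS/H) · √((H+B)/B).
√(2DS/H) = √(2 × 10,970 × 179 / 11.4) = 586.938.
√((H+B)/B) = √((11.4+57.4)/57.4) = 1.0948.
Q* ≈ 642.585.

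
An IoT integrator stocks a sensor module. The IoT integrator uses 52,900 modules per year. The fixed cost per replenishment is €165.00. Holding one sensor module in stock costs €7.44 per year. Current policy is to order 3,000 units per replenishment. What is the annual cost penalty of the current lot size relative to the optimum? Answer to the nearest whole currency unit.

Extra cost ≈ €2,673 per year

EOQ = √(2DS/H) = √(2 × 52,900 × 165 / 7.44) ≈ 1531.79.
Cost at Q* = (D/Q*)S + (Q*/2)H = √(2DSH) ≈ €11,396.49.
Cost at Q = 3,000: (52,900/3,000)×165 + (3,000/2)×7.44 = €2,909.50 + €11,160.00 = €14,069.50.
Excess = €14,069.50 − €11,396.49 = €2,673.01.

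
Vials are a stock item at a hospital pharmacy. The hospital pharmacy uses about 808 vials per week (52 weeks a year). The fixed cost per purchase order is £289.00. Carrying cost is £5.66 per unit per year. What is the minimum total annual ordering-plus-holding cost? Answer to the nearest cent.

Annual demand D = 808 × 52 = 42,016.
EOQ = √(2DS/H) = √(2 × 42,016 × 289 / 5.66) ≈ 2071.40.
At the optimum the two cost components are equal, so total cost = 2·(Q*/2)H = Q*·H.
Minimum total = √(2DSH) = √(2 × 42,016 × 289 × 5.66) ≈ 11724.099.

TC* ≈ £11,724.10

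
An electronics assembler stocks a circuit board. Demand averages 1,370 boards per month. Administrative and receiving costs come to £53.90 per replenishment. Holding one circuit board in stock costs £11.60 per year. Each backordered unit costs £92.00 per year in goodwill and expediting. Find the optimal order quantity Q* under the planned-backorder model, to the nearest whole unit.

Annual demand D = 1,370 × 12 = 16,440.
With planned backorders, Q* = √(2DS/H) · √((H+B)/B).
√(2DS/H) = √(2 × 16,440 × 53.9 / 11.6) = 390.869.
√((H+B)/B) = √((11.6+92)/92) = 1.0612.
Q* ≈ 414.779.

Q* ≈ 415 boards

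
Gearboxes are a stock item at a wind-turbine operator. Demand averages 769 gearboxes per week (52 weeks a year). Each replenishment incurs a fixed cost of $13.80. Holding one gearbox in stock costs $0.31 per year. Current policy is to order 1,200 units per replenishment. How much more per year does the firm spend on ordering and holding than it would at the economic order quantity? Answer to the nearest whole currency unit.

Annual demand D = 769 × 52 = 39,988.
EOQ = √(2DS/H) = √(2 × 39,988 × 13.8 / 0.31) ≈ 1886.86.
Cost at Q* = (D/Q*)S + (Q*/2)H = √(2DSH) ≈ $584.93.
Cost at Q = 1,200: (39,988/1,200)×13.8 + (1,200/2)×0.31 = $459.86 + $186.00 = $645.86.
Excess = $645.86 − $584.93 = $60.94.

Extra cost ≈ $61 per year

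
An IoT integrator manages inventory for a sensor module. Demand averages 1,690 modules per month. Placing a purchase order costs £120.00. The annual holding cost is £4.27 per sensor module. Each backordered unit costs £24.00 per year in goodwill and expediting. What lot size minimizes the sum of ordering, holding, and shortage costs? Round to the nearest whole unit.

Annual demand D = 1,690 × 12 = 20,280.
With planned backorders, Q* = √(2DS/H) · √((H+B)/B).
√(2DS/H) = √(2 × 20,280 × 120 / 4.27) = 1067.642.
√((H+B)/B) = √((4.27+24)/24) = 1.0853.
Q* ≈ 1158.732.

Q* ≈ 1,159 modules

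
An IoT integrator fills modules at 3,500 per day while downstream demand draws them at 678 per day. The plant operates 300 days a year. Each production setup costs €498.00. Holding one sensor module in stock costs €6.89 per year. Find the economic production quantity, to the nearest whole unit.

Annual demand D = 678 × 300 = 203,400.
Production build-up factor (1 − d/p) = 1 − 678/3,500 = 0.8063.
Q* = √(2DS / (H(1 − d/p))) = √(2 × 203,400 × 498 / (6.89 × 0.8063)).
= √(202,586,400 / 5.5553) ≈ 6038.806.

Q* ≈ 6,039 modules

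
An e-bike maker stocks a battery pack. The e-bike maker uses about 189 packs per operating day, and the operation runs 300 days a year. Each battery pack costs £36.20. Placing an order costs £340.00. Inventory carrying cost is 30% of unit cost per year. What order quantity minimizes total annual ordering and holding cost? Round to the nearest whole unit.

Q* ≈ 1,884 packs

Annual demand D = 189 × 300 = 56,700.
Holding cost H = 0.30 × £36.20 = £10.8600 per unit per year.
EOQ = √(2DS / H) = √(2 × 56,700 × 340 / 10.86).
= √(38,556,000 / 10.86) = √3,550,276.2431 ≈ 1884.218.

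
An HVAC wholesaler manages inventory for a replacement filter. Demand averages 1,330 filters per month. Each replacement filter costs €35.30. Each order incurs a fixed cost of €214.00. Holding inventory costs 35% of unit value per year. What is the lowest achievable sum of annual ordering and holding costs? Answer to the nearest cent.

Annual demand D = 1,330 × 12 = 15,960.
Holding cost H = 0.35 × €35.30 = €12.3550 per unit per year.
Q* = √(2DS/H) = √(2 × 15,960 × 214 / 12.355) ≈ 743.56.
At the optimum the two cost components are equal, so total cost = 2·(Q*/2)H = Q*·H.
Minimum total = √(2DSH) = √(2 × 15,960 × 214 × 12.355) ≈ 9186.704.

TC* ≈ €9,186.70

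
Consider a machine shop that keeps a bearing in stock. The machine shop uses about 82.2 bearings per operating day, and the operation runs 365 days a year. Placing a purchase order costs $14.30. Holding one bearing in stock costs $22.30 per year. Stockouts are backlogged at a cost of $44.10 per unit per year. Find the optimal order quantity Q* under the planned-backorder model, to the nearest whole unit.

Q* ≈ 241 bearings

Annual demand D = 82.2 × 365 = 30,003.
With planned backorders, Q* = √(2DS/H) · √((H+B)/B).
√(2DS/H) = √(2 × 30,003 × 14.3 / 22.3) = 196.161.
√((H+B)/B) = √((22.3+44.1)/44.1) = 1.2271.
Q* ≈ 240.701.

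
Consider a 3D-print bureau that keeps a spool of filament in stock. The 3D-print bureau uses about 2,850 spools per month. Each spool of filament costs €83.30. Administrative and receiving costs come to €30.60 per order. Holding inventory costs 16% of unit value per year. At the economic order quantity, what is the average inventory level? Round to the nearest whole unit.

Average inventory ≈ 198 spools

Annual demand D = 2,850 × 12 = 34,200.
Holding cost H = 0.16 × €83.30 = €13.3280 per unit per year.
Q* = √(2DS/H) = √(2 × 34,200 × 30.6 / 13.328) ≈ 396.28.
Average inventory = Q*/2 ≈ 396.28 / 2 = 198.142.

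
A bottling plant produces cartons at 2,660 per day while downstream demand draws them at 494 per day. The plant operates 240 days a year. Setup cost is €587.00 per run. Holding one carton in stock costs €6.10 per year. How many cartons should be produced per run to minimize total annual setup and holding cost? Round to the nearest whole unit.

Annual demand D = 494 × 240 = 118,560.
Production build-up factor (1 − d/p) = 1 − 494/2,660 = 0.8143.
Q* = √(2DS / (H(1 − d/p))) = √(2 × 118,560 × 587 / (6.1 × 0.8143)).
= √(139,189,440 / 4.9671) ≈ 5293.584.

Q* ≈ 5,294 cartons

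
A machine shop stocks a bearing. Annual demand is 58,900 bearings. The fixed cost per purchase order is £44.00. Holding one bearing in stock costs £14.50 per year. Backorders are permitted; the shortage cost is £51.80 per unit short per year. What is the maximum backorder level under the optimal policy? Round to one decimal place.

With planned backorders, Q* = √(2DS/H) · √((H+B)/B).
√(2DS/H) = √(2 × 58,900 × 44 / 14.5) = 597.881.
√((H+B)/B) = √((14.5+51.8)/51.8) = 1.1313.
Q* ≈ 676.405.
S* = Q* · H/(H+B) = 676.405 × 14.5/66.3 ≈ 147.932.

S* ≈ 147.9 bearings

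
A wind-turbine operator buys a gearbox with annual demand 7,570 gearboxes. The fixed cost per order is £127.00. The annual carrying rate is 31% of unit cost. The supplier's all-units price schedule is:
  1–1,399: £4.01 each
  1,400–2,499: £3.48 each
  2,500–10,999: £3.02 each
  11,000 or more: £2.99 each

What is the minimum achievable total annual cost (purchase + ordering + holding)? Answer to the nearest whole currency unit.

Holding cost per unit per year at price C is H = 0.31·C.
Evaluate total cost at each tier's feasible EOQ or, if the EOQ is below the tier, at the tier's minimum quantity.
EOQ at £4.01 = 1243.7 (feasible in tier 1): TC = 7,570×£4.01 + (7,570/1243.7)×127 + (1243.7/2)×0.31×£4.01 = £31,901.73.
EOQ at £3.48 = 1335.0 < 1400, so use break Q=1400: TC = 7,570×£3.48 + (7,570/1400.0)×127 + (1400.0/2)×0.31×£3.48 = £27,785.47.
EOQ at £3.02 = 1433.1 < 2500, so use break Q=2500: TC = 7,570×£3.02 + (7,570/2500.0)×127 + (2500.0/2)×0.31×£3.02 = £24,416.21.
EOQ at £2.99 = 1440.3 < 11000, so use break Q=11000: TC = 7,570×£2.99 + (7,570/11000.0)×127 + (11000.0/2)×0.31×£2.99 = £27,819.65.
Lowest total cost among the candidates is at Q = 2500.0.

TC* ≈ £24,416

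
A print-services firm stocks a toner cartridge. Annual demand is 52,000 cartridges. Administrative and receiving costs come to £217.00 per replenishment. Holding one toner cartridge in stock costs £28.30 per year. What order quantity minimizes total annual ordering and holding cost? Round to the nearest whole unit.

Q* ≈ 893 cartridges

EOQ = √(2DS / H) = √(2 × 52,000 × 217 / 28.3).
= √(22,568,000 / 28.3) = √797,455.8304 ≈ 893.004.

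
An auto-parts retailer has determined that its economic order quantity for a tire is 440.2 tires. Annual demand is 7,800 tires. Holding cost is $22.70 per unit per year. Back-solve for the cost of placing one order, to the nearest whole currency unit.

S ≈ $282

Invert the EOQ relation Q*² = 2DS/H.
From Q* = √(2DS/H): S = Q*²H / (2D) = 440.2² × 22.7 / (2 × 7,800) = 281.9690.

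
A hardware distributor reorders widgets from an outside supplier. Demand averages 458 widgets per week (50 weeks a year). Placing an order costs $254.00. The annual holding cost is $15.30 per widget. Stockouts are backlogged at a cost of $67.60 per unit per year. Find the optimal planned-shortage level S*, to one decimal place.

Annual demand D = 458 × 50 = 22,900.
With planned backorders, Q* = √(2DS/H) · √((H+B)/B).
√(2DS/H) = √(2 × 22,900 × 254 / 15.3) = 871.975.
√((H+B)/B) = √((15.3+67.6)/67.6) = 1.1074.
Q* ≈ 965.623.
S* = Q* · H/(H+B) = 965.623 × 15.3/82.9 ≈ 178.215.

S* ≈ 178.2 widgets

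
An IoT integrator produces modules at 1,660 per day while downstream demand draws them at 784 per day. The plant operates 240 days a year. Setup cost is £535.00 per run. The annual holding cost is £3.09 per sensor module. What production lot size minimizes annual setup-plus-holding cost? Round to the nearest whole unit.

Q* ≈ 11,112 modules

Annual demand D = 784 × 240 = 188,160.
Production build-up factor (1 − d/p) = 1 − 784/1,660 = 0.5277.
Q* = √(2DS / (H(1 − d/p))) = √(2 × 188,160 × 535 / (3.09 × 0.5277)).
= √(201,331,200 / 1.6306) ≈ 11111.643.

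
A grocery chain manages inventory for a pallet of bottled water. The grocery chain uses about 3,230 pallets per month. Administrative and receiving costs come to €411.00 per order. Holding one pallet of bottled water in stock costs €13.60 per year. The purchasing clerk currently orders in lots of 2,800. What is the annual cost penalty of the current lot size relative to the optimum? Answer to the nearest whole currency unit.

Annual demand D = 3,230 × 12 = 38,760.
EOQ = √(2DS/H) = √(2 × 38,760 × 411 / 13.6) ≈ 1530.59.
Cost at Q* = (D/Q*)S + (Q*/2)H = √(2DSH) ≈ €20,816.00.
Cost at Q = 2,800: (38,760/2,800)×411 + (2,800/2)×13.6 = €5,689.41 + €19,040.00 = €24,729.41.
Excess = €24,729.41 − €20,816.00 = €3,913.42.

Extra cost ≈ €3,913 per year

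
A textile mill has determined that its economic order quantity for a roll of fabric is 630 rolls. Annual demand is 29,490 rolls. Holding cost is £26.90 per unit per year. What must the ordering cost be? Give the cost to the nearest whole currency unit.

S ≈ £181

Invert the EOQ relation Q*² = 2DS/H.
From Q* = √(2DS/H): S = Q*²H / (2D) = 630² × 26.9 / (2 × 29,490) = 181.0209.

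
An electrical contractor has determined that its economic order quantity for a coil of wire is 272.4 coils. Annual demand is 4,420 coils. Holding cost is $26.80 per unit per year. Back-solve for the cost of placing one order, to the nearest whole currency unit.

S ≈ $225

Invert the EOQ relation Q*² = 2DS/H.
From Q* = √(2DS/H): S = Q*²H / (2D) = 272.4² × 26.8 / (2 × 4,420) = 224.9556.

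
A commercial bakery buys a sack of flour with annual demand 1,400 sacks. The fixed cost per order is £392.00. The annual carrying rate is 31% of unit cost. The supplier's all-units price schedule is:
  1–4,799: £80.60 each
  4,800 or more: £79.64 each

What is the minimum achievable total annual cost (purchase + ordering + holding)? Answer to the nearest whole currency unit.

Holding cost per unit per year at price C is H = 0.31·C.
Evaluate total cost at each tier's feasible EOQ or, if the EOQ is below the tier, at the tier's minimum quantity.
EOQ at £80.60 = 209.6 (feasible in tier 1): TC = 1,400×£80.60 + (1,400/209.6)×392 + (209.6/2)×0.31×£80.60 = £118,076.85.
EOQ at £79.64 = 210.9 < 4800, so use break Q=4800: TC = 1,400×£79.64 + (1,400/4800.0)×392 + (4800.0/2)×0.31×£79.64 = £170,862.49.
Lowest total cost among the candidates is at Q = 209.6.

TC* ≈ £118,077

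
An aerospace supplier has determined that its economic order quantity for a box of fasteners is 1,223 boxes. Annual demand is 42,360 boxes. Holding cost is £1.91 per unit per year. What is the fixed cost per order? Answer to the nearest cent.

S ≈ £33.72

Invert the EOQ relation Q*² = 2DS/H.
From Q* = √(2DS/H): S = Q*²H / (2D) = 1,223² × 1.91 / (2 × 42,360) = 33.7210.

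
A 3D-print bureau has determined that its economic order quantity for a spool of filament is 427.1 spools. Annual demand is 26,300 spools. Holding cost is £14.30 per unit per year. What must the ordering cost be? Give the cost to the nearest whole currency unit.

S ≈ £50

Squaring Q* = √(2DS/H) gives Q*² = 2DS/H.
From Q* = √(2DS/H): S = Q*²H / (2D) = 427.1² × 14.3 / (2 × 26,300) = 49.5918.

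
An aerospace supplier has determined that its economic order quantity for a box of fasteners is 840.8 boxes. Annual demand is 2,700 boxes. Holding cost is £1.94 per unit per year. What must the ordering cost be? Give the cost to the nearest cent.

Invert the EOQ relation Q*² = 2DS/H.
From Q* = √(2DS/H): S = Q*²H / (2D) = 840.8² × 1.94 / (2 × 2,700) = 253.9764.

S ≈ £253.98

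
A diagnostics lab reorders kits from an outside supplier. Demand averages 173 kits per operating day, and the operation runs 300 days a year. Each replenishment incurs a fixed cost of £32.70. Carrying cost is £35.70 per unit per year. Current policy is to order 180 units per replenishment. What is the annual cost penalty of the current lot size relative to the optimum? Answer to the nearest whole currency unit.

Annual demand D = 173 × 300 = 51,900.
EOQ = √(2DS/H) = √(2 × 51,900 × 32.7 / 35.7) ≈ 308.35.
Cost at Q* = (D/Q*)S + (Q*/2)H = √(2DSH) ≈ £11,007.96.
Cost at Q = 180: (51,900/180)×32.7 + (180/2)×35.7 = £9,428.50 + £3,213.00 = £12,641.50.
Excess = £12,641.50 − £11,007.96 = £1,633.54.

Extra cost ≈ £1,634 per year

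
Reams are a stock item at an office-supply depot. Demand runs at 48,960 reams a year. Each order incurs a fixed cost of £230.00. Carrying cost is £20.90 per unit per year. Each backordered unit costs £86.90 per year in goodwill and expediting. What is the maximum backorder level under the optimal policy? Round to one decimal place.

With planned backorders, Q* = √(2DS/H) · √((H+B)/B).
√(2DS/H) = √(2 × 48,960 × 230 / 20.9) = 1038.070.
√((H+B)/B) = √((20.9+86.9)/86.9) = 1.1138.
Q* ≈ 1156.181.
S* = Q* · H/(H+B) = 1156.181 × 20.9/107.8 ≈ 224.158.

S* ≈ 224.2 reams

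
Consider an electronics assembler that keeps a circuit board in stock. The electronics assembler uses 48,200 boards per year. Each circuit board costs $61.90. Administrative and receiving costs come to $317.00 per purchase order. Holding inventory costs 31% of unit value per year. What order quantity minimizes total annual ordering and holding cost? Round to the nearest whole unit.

Q* ≈ 1,262 boards

Holding cost H = 0.31 × $61.90 = $19.1890 per unit per year.
EOQ = √(2DS / H) = √(2 × 48,200 × 317 / 19.189).
= √(30,558,800 / 19.189) = √1,592,516.5459 ≈ 1261.950.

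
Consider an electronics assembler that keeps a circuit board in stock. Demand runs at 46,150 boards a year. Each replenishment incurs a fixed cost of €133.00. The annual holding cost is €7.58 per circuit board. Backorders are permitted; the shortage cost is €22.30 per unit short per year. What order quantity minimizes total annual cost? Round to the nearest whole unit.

With planned backorders, Q* = √(2DS/H) · √((H+B)/B).
√(2DS/H) = √(2 × 46,150 × 133 / 7.58) = 1272.600.
√((H+B)/B) = √((7.58+22.3)/22.3) = 1.1575.
Q* ≈ 1473.092.

Q* ≈ 1,473 boards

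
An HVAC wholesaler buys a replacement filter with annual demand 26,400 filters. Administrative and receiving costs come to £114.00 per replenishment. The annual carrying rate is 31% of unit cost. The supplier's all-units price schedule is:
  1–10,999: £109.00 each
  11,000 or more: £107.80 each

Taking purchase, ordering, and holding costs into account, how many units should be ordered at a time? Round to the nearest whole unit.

Q* ≈ 422 filters

Holding cost per unit per year at price C is H = 0.31·C.
For each price level, check whether its EOQ is feasible; otherwise the best quantity at that price is the breakpoint.
EOQ at £109.00 = 422.1 (feasible in tier 1): TC = 26,400×£109.00 + (26,400/422.1)×114 + (422.1/2)×0.31×£109.00 = £2,891,861.44.
EOQ at £107.80 = 424.4 < 11000, so use break Q=11000: TC = 26,400×£107.80 + (26,400/11000.0)×114 + (11000.0/2)×0.31×£107.80 = £3,029,992.60.
Lowest total cost is £2,891,861.44 at Q = 422.1.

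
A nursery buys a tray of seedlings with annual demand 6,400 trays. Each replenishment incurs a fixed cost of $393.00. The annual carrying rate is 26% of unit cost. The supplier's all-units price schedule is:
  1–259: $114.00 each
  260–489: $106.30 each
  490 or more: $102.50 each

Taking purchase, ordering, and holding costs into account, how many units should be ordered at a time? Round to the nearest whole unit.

Holding cost per unit per year at price C is H = 0.26·C.
Evaluate total cost at each tier's feasible EOQ or, if the EOQ is below the tier, at the tier's minimum quantity.
Tier 1 ($114.00): EOQ = 412.0 exceeds tier's upper bound 259, so this tier is dominated.
EOQ at $106.30 = 426.6 (feasible in tier 2): TC = 6,400×$106.30 + (6,400/426.6)×393 + (426.6/2)×0.26×$106.30 = $692,111.11.
EOQ at $102.50 = 434.5 < 490, so use break Q=490: TC = 6,400×$102.50 + (6,400/490.0)×393 + (490.0/2)×0.26×$102.50 = $667,662.31.
Lowest total cost is $667,662.31 at Q = 490.0.

Q* ≈ 490 trays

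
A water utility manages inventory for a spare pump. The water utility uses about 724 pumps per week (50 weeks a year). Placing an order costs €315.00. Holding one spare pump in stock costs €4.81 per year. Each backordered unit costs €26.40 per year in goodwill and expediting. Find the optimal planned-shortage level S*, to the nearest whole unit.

Annual demand D = 724 × 50 = 36,200.
With planned backorders, Q* = √(2DS/H) · √((H+B)/B).
√(2DS/H) = √(2 × 36,200 × 315 / 4.81) = 2177.469.
√((H+B)/B) = √((4.81+26.4)/26.4) = 1.0873.
Q* ≈ 2367.538.
S* = Q* · H/(H+B) = 2367.538 × 4.81/31.21 ≈ 364.878.

S* ≈ 365 pumps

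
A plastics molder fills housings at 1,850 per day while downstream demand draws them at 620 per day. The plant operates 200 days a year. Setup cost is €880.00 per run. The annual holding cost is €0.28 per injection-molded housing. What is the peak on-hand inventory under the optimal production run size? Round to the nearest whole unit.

Annual demand D = 620 × 200 = 124,000.
Production build-up factor (1 − d/p) = 1 − 620/1,850 = 0.6649.
Q* = √(2DS / (H(1 − d/p))) = √(2 × 124,000 × 880 / (0.28 × 0.6649)).
= √(218,240,000 / 0.1862) ≈ 34239.031.
Maximum inventory = Q*(1 − d/p) = 34239.031 × 0.6649 ≈ 22764.329.

I_max ≈ 22,764 housings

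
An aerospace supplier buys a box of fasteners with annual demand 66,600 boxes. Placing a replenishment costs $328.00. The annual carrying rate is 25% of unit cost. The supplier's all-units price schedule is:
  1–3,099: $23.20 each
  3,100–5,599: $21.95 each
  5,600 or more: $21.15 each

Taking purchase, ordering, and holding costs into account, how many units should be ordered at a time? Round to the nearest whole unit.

Holding cost per unit per year at price C is H = 0.25·C.
Evaluate total cost at each tier's feasible EOQ or, if the EOQ is below the tier, at the tier's minimum quantity.
EOQ at $23.20 = 2744.6 (feasible in tier 1): TC = 66,600×$23.20 + (66,600/2744.6)×328 + (2744.6/2)×0.25×$23.20 = $1,561,038.53.
EOQ at $21.95 = 2821.6 < 3100, so use break Q=3100: TC = 66,600×$21.95 + (66,600/3100.0)×328 + (3100.0/2)×0.25×$21.95 = $1,477,422.33.
EOQ at $21.15 = 2874.5 < 5600, so use break Q=5600: TC = 66,600×$21.15 + (66,600/5600.0)×328 + (5600.0/2)×0.25×$21.15 = $1,427,295.86.
Lowest total cost is $1,427,295.86 at Q = 5600.0.

Q* ≈ 5,600 boxes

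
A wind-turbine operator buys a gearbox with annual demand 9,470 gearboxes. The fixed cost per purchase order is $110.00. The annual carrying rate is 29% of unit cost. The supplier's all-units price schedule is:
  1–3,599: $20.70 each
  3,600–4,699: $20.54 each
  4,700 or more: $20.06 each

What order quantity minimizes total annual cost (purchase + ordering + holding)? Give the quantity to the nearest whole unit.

Q* ≈ 589 gearboxes

Holding cost per unit per year at price C is H = 0.29·C.
For each price level, check whether its EOQ is feasible; otherwise the best quantity at that price is the breakpoint.
EOQ at $20.70 = 589.1 (feasible in tier 1): TC = 9,470×$20.70 + (9,470/589.1)×110 + (589.1/2)×0.29×$20.70 = $199,565.47.
EOQ at $20.54 = 591.4 < 3600, so use break Q=3600: TC = 9,470×$20.54 + (9,470/3600.0)×110 + (3600.0/2)×0.29×$20.54 = $205,525.04.
EOQ at $20.06 = 598.4 < 4700, so use break Q=4700: TC = 9,470×$20.06 + (9,470/4700.0)×110 + (4700.0/2)×0.29×$20.06 = $203,860.73.
Lowest total cost is $199,565.47 at Q = 589.1.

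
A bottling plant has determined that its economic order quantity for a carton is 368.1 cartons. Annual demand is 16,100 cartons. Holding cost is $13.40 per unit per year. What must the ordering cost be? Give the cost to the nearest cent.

S ≈ $56.39

The basic EOQ model gives Q* = √(2DS/H); rearrange for the unknown.
From Q* = √(2DS/H): S = Q*²H / (2D) = 368.1² × 13.4 / (2 × 16,100) = 56.3872.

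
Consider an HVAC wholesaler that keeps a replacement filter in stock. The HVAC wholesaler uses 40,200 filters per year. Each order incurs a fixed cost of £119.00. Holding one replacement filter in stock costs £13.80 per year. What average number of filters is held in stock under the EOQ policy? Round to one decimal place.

Q* = √(2DS/H) = √(2 × 40,200 × 119 / 13.8) ≈ 832.65.
Average inventory = Q*/2 ≈ 832.65 / 2 = 416.324.

Average inventory ≈ 416.3 filters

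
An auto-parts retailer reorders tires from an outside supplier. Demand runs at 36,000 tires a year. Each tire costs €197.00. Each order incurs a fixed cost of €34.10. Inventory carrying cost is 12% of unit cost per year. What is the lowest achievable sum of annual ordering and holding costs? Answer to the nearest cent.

Holding cost H = 0.12 × €197.00 = €23.6400 per unit per year.
The optimal lot size = √(2DS/H) = √(2 × 36,000 × 34.1 / 23.64) ≈ 322.27.
At the optimum the two cost components are equal, so total cost = 2·(Q*/2)H = Q*·H.
Minimum total = √(2DSH) = √(2 × 36,000 × 34.1 × 23.64) ≈ 7618.460.

TC* ≈ €7,618.46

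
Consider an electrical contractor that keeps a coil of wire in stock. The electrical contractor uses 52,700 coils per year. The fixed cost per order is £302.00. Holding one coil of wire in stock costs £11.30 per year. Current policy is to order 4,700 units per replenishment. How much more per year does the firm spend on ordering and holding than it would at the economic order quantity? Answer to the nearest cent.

Extra cost ≈ £10,975.81 per year

EOQ = √(2DS/H) = √(2 × 52,700 × 302 / 11.3) ≈ 1678.36.
Cost at Q* = (D/Q*)S + (Q*/2)H = √(2DSH) ≈ £18,965.44.
Cost at Q = 4,700: (52,700/4,700)×302 + (4,700/2)×11.3 = £3,386.26 + £26,555.00 = £29,941.26.
Excess = £29,941.26 − £18,965.44 = £10,975.81.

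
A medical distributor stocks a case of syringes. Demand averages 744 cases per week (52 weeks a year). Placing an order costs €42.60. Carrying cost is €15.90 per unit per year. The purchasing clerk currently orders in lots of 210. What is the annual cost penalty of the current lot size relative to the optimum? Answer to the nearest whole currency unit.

Annual demand D = 744 × 52 = 38,688.
EOQ = √(2DS/H) = √(2 × 38,688 × 42.6 / 15.9) ≈ 455.31.
Cost at Q* = (D/Q*)S + (Q*/2)H = √(2DSH) ≈ €7,239.47.
Cost at Q = 210: (38,688/210)×42.6 + (210/2)×15.9 = €7,848.14 + €1,669.50 = €9,517.64.
Excess = €9,517.64 − €7,239.47 = €2,278.17.

Extra cost ≈ €2,278 per year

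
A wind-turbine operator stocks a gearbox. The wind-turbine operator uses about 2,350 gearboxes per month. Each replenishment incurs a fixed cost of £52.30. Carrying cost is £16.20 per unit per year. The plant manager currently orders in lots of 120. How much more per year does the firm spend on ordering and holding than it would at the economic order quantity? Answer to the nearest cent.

Annual demand D = 2,350 × 12 = 28,200.
EOQ = √(2DS/H) = √(2 × 28,200 × 52.3 / 16.2) ≈ 426.71.
Cost at Q* = (D/Q*)S + (Q*/2)H = √(2DSH) ≈ £6,912.70.
Cost at Q = 120: (28,200/120)×52.3 + (120/2)×16.2 = £12,290.50 + £972.00 = £13,262.50.
Excess = £13,262.50 − £6,912.70 = £6,349.80.

Extra cost ≈ £6,349.80 per year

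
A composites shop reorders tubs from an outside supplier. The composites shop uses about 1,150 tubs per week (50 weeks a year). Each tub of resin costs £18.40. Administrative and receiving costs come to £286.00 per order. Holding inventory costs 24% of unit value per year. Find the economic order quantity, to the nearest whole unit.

Q* ≈ 2,729 tubs

Annual demand D = 1,150 × 50 = 57,500.
Holding cost H = 0.24 × £18.40 = £4.4160 per unit per year.
EOQ = √(2DS / H) = √(2 × 57,500 × 286 / 4.416).
= √(32,890,000 / 4.416) = √7,447,916.6667 ≈ 2729.087.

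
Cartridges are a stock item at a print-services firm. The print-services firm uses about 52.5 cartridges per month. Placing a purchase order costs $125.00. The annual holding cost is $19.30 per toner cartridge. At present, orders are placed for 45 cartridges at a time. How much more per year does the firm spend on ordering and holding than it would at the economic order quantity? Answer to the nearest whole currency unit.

Annual demand D = 52.5 × 12 = 630.
EOQ = √(2DS/H) = √(2 × 630 × 125 / 19.3) ≈ 90.34.
Cost at Q* = (D/Q*)S + (Q*/2)H = √(2DSH) ≈ $1,743.49.
Cost at Q = 45: (630/45)×125 + (45/2)×19.3 = $1,750.00 + $434.25 = $2,184.25.
Excess = $2,184.25 − $1,743.49 = $440.76.

Extra cost ≈ $441 per year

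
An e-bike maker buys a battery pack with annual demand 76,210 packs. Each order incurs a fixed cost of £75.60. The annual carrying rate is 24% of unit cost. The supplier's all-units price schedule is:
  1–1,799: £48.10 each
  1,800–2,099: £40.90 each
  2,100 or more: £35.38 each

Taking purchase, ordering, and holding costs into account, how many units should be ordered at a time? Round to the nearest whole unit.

Holding cost per unit per year at price C is H = 0.24·C.
Candidates are each tier's EOQ (if it falls in that tier) and each price-break quantity.
EOQ at £48.10 = 999.1 (feasible in tier 1): TC = 76,210×£48.10 + (76,210/999.1)×75.6 + (999.1/2)×0.24×£48.10 = £3,677,234.47.
EOQ at £40.90 = 1083.5 < 1800, so use break Q=1800: TC = 76,210×£40.90 + (76,210/1800.0)×75.6 + (1800.0/2)×0.24×£40.90 = £3,129,024.22.
EOQ at £35.38 = 1164.9 < 2100, so use break Q=2100: TC = 76,210×£35.38 + (76,210/2100.0)×75.6 + (2100.0/2)×0.24×£35.38 = £2,707,969.12.
Lowest total cost is £2,707,969.12 at Q = 2100.0.

Q* ≈ 2,100 packs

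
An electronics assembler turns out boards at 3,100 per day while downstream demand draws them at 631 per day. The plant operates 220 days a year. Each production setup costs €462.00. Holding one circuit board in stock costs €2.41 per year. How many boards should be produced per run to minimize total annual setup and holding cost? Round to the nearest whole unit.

Annual demand D = 631 × 220 = 138,820.
Production build-up factor (1 − d/p) = 1 − 631/3,100 = 0.7965.
Q* = √(2DS / (H(1 − d/p))) = √(2 × 138,820 × 462 / (2.41 × 0.7965)).
= √(128,269,680 / 1.9194) ≈ 8174.737.

Q* ≈ 8,175 boards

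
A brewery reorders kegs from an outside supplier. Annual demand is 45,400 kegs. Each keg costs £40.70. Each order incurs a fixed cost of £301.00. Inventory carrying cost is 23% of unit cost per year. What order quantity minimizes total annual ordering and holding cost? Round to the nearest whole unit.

Q* ≈ 1,709 kegs

Holding cost H = 0.23 × £40.70 = £9.3610 per unit per year.
EOQ = √(2DS / H) = √(2 × 45,400 × 301 / 9.361).
= √(27,330,800 / 9.361) = √2,919,645.337 ≈ 1708.697.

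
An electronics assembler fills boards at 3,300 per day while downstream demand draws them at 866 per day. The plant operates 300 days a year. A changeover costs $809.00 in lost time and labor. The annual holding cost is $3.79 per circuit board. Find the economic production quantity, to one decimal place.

Q* ≈ 12,262.7 boards

Annual demand D = 866 × 300 = 259,800.
Production build-up factor (1 − d/p) = 1 − 866/3,300 = 0.7376.
Q* = √(2DS / (H(1 − d/p))) = √(2 × 259,800 × 809 / (3.79 × 0.7376)).
= √(420,356,400 / 2.7954) ≈ 12262.695.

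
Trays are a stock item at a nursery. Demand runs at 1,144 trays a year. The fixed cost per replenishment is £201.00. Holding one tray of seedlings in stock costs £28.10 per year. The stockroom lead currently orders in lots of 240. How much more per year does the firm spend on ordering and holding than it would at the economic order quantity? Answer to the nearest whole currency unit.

Extra cost ≈ £735 per year

EOQ = √(2DS/H) = √(2 × 1,144 × 201 / 28.1) ≈ 127.93.
Cost at Q* = (D/Q*)S + (Q*/2)H = √(2DSH) ≈ £3,594.84.
Cost at Q = 240: (1,144/240)×201 + (240/2)×28.1 = £958.10 + £3,372.00 = £4,330.10.
Excess = £4,330.10 − £3,594.84 = £735.26.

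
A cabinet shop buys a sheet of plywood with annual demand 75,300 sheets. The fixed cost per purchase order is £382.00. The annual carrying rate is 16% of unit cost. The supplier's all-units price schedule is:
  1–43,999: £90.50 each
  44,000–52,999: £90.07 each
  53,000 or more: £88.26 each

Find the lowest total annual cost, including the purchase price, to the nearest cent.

Holding cost per unit per year at price C is H = 0.16·C.
Candidates are each tier's EOQ (if it falls in that tier) and each price-break quantity.
EOQ at £90.50 = 1993.2 (feasible in tier 1): TC = 75,300×£90.50 + (75,300/1993.2)×382 + (1993.2/2)×0.16×£90.50 = £6,843,512.13.
EOQ at £90.07 = 1998.0 < 44000, so use break Q=44000: TC = 75,300×£90.07 + (75,300/44000.0)×382 + (44000.0/2)×0.16×£90.07 = £7,099,971.14.
EOQ at £88.26 = 2018.4 < 53000, so use break Q=53000: TC = 75,300×£88.26 + (75,300/53000.0)×382 + (53000.0/2)×0.16×£88.26 = £7,020,743.13.
Lowest total cost among the candidates is at Q = 1993.2.

TC* ≈ £6,843,512.13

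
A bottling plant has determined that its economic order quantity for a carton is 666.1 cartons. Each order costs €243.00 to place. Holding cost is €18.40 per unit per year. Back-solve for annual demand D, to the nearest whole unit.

The basic EOQ model gives Q* = √(2DS/H); rearrange for the unknown.
From Q* = √(2DS/H): D = Q*²H / (2S) = 666.1² × 18.4 / (2 × 243) = 16798.110.

D ≈ 16,798 cartons per year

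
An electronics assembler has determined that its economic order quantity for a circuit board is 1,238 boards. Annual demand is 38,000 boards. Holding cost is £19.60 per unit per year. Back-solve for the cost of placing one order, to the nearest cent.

S ≈ £395.26

The basic EOQ model gives Q* = √(2DS/H); rearrange for the unknown.
From Q* = √(2DS/H): S = Q*²H / (2D) = 1,238² × 19.6 / (2 × 38,000) = 395.2608.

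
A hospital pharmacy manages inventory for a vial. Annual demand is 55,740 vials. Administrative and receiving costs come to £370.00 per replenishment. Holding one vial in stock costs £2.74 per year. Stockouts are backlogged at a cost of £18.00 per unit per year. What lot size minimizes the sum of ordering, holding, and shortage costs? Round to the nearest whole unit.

Q* ≈ 4,165 vials

With planned backorders, Q* = √(2DS/H) · √((H+B)/B).
√(2DS/H) = √(2 × 55,740 × 370 / 2.74) = 3879.932.
√((H+B)/B) = √((2.74+18)/18) = 1.0734.
Q* ≈ 4164.781.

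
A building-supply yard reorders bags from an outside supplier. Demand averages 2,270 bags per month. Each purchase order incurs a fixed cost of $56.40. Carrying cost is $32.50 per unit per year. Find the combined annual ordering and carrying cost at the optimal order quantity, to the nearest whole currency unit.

TC* ≈ $9,993

Annual demand D = 2,270 × 12 = 27,240.
EOQ = √(2DS/H) = √(2 × 27,240 × 56.4 / 32.5) ≈ 307.48.
At the optimum the two cost components are equal, so total cost = 2·(Q*/2)H = Q*·H.
Minimum total = √(2DSH) = √(2 × 27,240 × 56.4 × 32.5) ≈ 9993.090.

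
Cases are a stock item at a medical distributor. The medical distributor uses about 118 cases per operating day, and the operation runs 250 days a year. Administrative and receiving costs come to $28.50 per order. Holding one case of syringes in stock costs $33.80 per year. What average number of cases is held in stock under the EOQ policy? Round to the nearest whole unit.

Annual demand D = 118 × 250 = 29,500.
EOQ = √(2DS/H) = √(2 × 29,500 × 28.5 / 33.8) ≈ 223.04.
Average inventory = Q*/2 ≈ 223.04 / 2 = 111.522.

Average inventory ≈ 112 cases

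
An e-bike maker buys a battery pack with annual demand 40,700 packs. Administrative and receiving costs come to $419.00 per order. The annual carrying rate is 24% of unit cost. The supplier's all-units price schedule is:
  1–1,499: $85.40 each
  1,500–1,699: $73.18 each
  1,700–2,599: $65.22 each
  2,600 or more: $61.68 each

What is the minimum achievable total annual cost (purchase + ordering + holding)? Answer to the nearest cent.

Holding cost per unit per year at price C is H = 0.24·C.
For each price level, check whether its EOQ is feasible; otherwise the best quantity at that price is the breakpoint.
EOQ at $85.40 = 1290.0 (feasible in tier 1): TC = 40,700×$85.40 + (40,700/1290.0)×419 + (1290.0/2)×0.24×$85.40 = $3,502,219.53.
EOQ at $73.18 = 1393.5 < 1500, so use break Q=1500: TC = 40,700×$73.18 + (40,700/1500.0)×419 + (1500.0/2)×0.24×$73.18 = $3,002,967.27.
EOQ at $65.22 = 1476.1 < 1700, so use break Q=1700: TC = 40,700×$65.22 + (40,700/1700.0)×419 + (1700.0/2)×0.24×$65.22 = $2,677,790.23.
EOQ at $61.68 = 1517.9 < 2600, so use break Q=2600: TC = 40,700×$61.68 + (40,700/2600.0)×419 + (2600.0/2)×0.24×$61.68 = $2,536,179.12.
Lowest total cost among the candidates is at Q = 2600.0.

TC* ≈ $2,536,179.12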